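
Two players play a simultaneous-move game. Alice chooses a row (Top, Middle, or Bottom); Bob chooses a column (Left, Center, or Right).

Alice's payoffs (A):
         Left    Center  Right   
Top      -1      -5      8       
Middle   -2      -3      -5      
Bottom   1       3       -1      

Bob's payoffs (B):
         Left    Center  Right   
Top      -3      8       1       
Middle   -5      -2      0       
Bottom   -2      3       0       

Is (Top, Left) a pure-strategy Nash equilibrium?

No

Holding Bob at Left: Alice gets -1 from Top but could get 1 by switching to Bottom. Alice has a profitable deviation.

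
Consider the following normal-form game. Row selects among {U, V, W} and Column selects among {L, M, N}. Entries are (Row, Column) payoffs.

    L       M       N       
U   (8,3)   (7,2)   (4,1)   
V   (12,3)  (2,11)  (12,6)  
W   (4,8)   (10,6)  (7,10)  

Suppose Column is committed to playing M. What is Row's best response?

With Column fixed at M, Row's payoffs are: U → 7, V → 2, W → 10.
The maximum is 10, achieved by W.

W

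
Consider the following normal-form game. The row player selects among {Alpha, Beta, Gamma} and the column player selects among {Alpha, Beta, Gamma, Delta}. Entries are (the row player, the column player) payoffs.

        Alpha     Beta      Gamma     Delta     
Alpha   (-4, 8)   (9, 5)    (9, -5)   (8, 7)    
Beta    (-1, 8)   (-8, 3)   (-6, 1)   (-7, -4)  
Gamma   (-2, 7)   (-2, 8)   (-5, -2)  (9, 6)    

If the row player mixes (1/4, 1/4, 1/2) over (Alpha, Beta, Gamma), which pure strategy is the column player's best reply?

Compute the column player's expected payoff from each pure strategy against the given mix.
Alpha: (1/4)·8 + (1/4)·8 + (1/2)·7 = 15/2
Beta: (1/4)·5 + (1/4)·3 + (1/2)·8 = 6
Gamma: (1/4)·(-5) + (1/4)·1 + (1/2)·(-2) = -2
Delta: (1/4)·7 + (1/4)·(-4) + (1/2)·6 = 15/4
Highest expected payoff is 15/2, from Alpha.

Alpha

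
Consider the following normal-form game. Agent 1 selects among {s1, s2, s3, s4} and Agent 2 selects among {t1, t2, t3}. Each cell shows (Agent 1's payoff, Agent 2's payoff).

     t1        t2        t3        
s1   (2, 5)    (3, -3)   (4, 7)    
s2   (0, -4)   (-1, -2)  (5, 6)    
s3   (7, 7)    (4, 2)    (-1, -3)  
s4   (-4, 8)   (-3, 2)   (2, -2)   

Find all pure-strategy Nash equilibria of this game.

Find each player's best response to every opponent strategy; NE are the intersections.
Agent 1's best responses — vs t1: s3 (payoff 7); vs t2: s3 (payoff 4); vs t3: s2 (payoff 5).
Agent 2's best responses — vs s1: t3 (payoff 7); vs s2: t3 (payoff 6); vs s3: t1 (payoff 7); vs s4: t1 (payoff 8).
Mutual best responses occur at (s2, t3) and (s3, t1); at each, neither player gains by switching.

(s2, t3) and (s3, t1)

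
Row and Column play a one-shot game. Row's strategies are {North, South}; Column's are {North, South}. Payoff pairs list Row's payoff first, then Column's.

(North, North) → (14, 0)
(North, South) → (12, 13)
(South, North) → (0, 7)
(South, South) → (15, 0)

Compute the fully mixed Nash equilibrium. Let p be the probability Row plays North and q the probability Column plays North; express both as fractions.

Each player's mixing probability is pinned down by making the *other* player indifferent.
Column indifferent between North and South: p·0 + (1−p)·7 = p·13 + (1−p)·0 ⟹ 7 + (-7)p = 0 + 13p ⟹ p = 7/20.
Row indifferent between North and South: q·14 + (1−q)·12 = q·0 + (1−q)·15 ⟹ 12 + 2q = 15 + (-15)q ⟹ q = 3/17.

p = 7/20, q = 3/17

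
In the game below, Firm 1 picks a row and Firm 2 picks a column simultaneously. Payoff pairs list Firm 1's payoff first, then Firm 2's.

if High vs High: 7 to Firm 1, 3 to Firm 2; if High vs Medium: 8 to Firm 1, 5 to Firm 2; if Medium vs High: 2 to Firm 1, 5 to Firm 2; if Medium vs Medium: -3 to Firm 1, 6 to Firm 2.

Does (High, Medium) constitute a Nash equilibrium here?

Yes

Holding Firm 2 at Medium: Firm 1 gets 8 from High, versus -3 from Medium. No profitable deviation for Firm 1.
Holding Firm 1 at High: Firm 2 gets 5 from Medium, versus 3 from High. No profitable deviation for Firm 2 either.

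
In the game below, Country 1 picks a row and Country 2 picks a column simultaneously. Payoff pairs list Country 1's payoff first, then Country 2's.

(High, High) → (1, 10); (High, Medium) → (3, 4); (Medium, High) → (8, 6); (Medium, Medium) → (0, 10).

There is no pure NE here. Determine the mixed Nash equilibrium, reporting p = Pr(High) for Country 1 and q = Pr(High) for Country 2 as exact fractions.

p = 2/5, q = 3/10

In a mixed NE each player is indifferent between their pure strategies, so the opponent's mix sets the indifference.
Country 2 indifferent between High and Medium: p·10 + (1−p)·6 = p·4 + (1−p)·10 ⟹ 6 + 4p = 10 + (-6)p ⟹ p = 2/5.
Country 1 indifferent between High and Medium: q·1 + (1−q)·3 = q·8 + (1−q)·0 ⟹ 3 + (-2)q = 0 + 8q ⟹ q = 3/10.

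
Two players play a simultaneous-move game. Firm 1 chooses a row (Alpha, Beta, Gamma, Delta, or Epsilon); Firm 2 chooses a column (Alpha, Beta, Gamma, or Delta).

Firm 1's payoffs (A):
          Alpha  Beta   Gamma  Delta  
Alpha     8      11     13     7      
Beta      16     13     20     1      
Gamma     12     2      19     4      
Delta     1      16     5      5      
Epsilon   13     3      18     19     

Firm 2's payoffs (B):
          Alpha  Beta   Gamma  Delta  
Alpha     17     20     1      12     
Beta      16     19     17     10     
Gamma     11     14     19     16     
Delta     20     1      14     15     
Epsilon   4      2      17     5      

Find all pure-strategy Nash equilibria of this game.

Check mutual best responses: a cell is a NE iff neither player can gain by unilaterally deviating.
Firm 1's best responses — vs Alpha: Beta (payoff 16); vs Beta: Delta (payoff 16); vs Gamma: Beta (payoff 20); vs Delta: Epsilon (payoff 19).
Firm 2's best responses — vs Alpha: Beta (payoff 20); vs Beta: Beta (payoff 19); vs Gamma: Gamma (payoff 19); vs Delta: Alpha (payoff 20); vs Epsilon: Gamma (payoff 17).
No cell has both players best-responding. For instance, Firm 1's best reply to Alpha is Beta, but against Beta Firm 2 prefers Beta over Alpha.

None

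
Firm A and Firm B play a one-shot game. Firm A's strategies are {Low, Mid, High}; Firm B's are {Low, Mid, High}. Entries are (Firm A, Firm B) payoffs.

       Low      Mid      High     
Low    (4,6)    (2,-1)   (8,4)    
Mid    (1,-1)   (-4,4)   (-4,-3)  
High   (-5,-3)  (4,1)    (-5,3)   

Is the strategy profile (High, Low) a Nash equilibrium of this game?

No

Holding Firm B at Low: Firm A gets -5 from High but could get 4 by switching to Low. Firm A has a profitable deviation.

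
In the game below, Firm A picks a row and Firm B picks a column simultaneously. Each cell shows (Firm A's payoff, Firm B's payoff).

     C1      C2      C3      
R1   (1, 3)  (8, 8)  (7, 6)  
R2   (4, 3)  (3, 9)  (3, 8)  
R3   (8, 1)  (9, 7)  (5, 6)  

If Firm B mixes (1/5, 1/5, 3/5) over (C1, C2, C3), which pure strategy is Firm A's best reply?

Compute Firm A's expected payoff from each pure strategy against the given mix.
R1: (1/5)·1 + (1/5)·8 + (3/5)·7 = 6
R2: (1/5)·4 + (1/5)·3 + (3/5)·3 = 16/5
R3: (1/5)·8 + (1/5)·9 + (3/5)·5 = 32/5
Highest expected payoff is 32/5, from R3.

R3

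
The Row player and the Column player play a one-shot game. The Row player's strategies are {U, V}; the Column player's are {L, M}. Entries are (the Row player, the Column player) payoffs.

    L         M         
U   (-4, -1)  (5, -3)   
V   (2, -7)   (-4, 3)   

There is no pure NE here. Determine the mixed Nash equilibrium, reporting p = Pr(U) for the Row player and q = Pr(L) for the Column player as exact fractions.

In a mixed NE each player is indifferent between their pure strategies, so the opponent's mix sets the indifference.
The Column player indifferent between L and M: p·(-1) + (1−p)·(-7) = p·(-3) + (1−p)·3 ⟹ (-7) + 6p = 3 + (-6)p ⟹ p = 5/6.
The Row player indifferent between U and V: q·(-4) + (1−q)·5 = q·2 + (1−q)·(-4) ⟹ 5 + (-9)q = (-4) + 6q ⟹ q = 3/5.

p = 5/6, q = 3/5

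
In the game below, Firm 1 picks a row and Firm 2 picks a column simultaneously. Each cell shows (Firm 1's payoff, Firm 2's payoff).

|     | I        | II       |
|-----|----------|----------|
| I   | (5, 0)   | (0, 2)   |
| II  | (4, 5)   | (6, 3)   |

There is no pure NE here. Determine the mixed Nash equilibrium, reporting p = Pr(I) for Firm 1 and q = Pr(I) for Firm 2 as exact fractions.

Each player's mixing probability is pinned down by making the *other* player indifferent.
Firm 2 indifferent between I and II: p·0 + (1−p)·5 = p·2 + (1−p)·3 ⟹ 5 + (-5)p = 3 + (-1)p ⟹ p = 1/2.
Firm 1 indifferent between I and II: q·5 + (1−q)·0 = q·4 + (1−q)·6 ⟹ 0 + 5q = 6 + (-2)q ⟹ q = 6/7.

p = 1/2, q = 6/7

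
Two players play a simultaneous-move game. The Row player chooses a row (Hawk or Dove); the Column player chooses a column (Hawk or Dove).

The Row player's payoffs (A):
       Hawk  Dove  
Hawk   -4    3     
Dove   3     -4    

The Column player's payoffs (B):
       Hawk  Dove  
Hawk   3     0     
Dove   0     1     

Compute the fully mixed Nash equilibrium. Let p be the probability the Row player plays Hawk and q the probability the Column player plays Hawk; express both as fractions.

p = 1/4, q = 1/2

In a mixed NE each player is indifferent between their pure strategies, so the opponent's mix sets the indifference.
The Column player indifferent between Hawk and Dove: p·3 + (1−p)·0 = p·0 + (1−p)·1 ⟹ 0 + 3p = 1 + (-1)p ⟹ p = 1/4.
The Row player indifferent between Hawk and Dove: q·(-4) + (1−q)·3 = q·3 + (1−q)·(-4) ⟹ 3 + (-7)q = (-4) + 7q ⟹ q = 1/2.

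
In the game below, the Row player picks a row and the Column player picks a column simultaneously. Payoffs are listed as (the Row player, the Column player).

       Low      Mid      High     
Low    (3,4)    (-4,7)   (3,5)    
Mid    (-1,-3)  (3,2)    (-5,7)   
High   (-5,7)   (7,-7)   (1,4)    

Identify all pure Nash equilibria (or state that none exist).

There is no pure-strategy Nash equilibrium

Check mutual best responses: a cell is a NE iff neither player can gain by unilaterally deviating.
The Row player's best responses — vs Low: Low (payoff 3); vs Mid: High (payoff 7); vs High: Low (payoff 3).
The Column player's best responses — vs Low: Mid (payoff 7); vs Mid: High (payoff 7); vs High: Low (payoff 7).
No cell has both players best-responding. For instance, the Row player's best reply to High is Low, but against Low the Column player prefers Mid over High.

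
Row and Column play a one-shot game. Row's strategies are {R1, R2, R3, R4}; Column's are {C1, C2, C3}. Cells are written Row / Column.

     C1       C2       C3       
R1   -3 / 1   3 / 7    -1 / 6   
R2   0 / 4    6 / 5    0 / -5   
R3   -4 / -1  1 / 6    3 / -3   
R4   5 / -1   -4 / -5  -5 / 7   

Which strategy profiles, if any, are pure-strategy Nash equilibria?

(R2, C2)

Find each player's best response to every opponent strategy; NE are the intersections.
Row's best responses — vs C1: R4 (payoff 5); vs C2: R2 (payoff 6); vs C3: R3 (payoff 3).
Column's best responses — vs R1: C2 (payoff 7); vs R2: C2 (payoff 5); vs R3: C2 (payoff 6); vs R4: C3 (payoff 7).
The only mutual best response is (R2, C2); neither player gains by switching there.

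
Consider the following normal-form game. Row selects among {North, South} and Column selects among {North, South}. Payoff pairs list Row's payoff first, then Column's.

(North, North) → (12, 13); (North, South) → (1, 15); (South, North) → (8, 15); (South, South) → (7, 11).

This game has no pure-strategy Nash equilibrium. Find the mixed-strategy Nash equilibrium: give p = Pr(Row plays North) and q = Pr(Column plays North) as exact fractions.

p = 2/3, q = 3/5

Each player's mixing probability is pinned down by making the *other* player indifferent.
Column indifferent between North and South: p·13 + (1−p)·15 = p·15 + (1−p)·11 ⟹ 15 + (-2)p = 11 + 4p ⟹ p = 2/3.
Row indifferent between North and South: q·12 + (1−q)·1 = q·8 + (1−q)·7 ⟹ 1 + 11q = 7 + 1q ⟹ q = 3/5.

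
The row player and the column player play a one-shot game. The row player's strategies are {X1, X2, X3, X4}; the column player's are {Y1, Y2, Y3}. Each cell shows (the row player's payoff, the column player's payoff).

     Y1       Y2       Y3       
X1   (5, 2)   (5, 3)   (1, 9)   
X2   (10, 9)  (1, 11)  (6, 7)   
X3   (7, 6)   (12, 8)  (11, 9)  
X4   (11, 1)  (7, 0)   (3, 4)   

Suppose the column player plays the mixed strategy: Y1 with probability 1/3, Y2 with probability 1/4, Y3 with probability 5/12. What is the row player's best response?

X3

The row player's best reply maximizes expected payoff against the mix.
X1: (1/3)·5 + (1/4)·5 + (5/12)·1 = 10/3
X2: (1/3)·10 + (1/4)·1 + (5/12)·6 = 73/12
X3: (1/3)·7 + (1/4)·12 + (5/12)·11 = 119/12
X4: (1/3)·11 + (1/4)·7 + (5/12)·3 = 20/3
Highest expected payoff is 119/12, from X3.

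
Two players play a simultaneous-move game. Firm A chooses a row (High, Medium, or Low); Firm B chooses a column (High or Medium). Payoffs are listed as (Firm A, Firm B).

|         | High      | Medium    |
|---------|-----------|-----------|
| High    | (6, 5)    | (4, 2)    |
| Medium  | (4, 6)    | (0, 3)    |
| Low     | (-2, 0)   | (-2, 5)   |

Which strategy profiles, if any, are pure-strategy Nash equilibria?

(High, High)

Check mutual best responses: a cell is a NE iff neither player can gain by unilaterally deviating.
Firm A's best responses — vs High: High (payoff 6); vs Medium: High (payoff 4).
Firm B's best responses — vs High: High (payoff 5); vs Medium: High (payoff 6); vs Low: Medium (payoff 5).
The only mutual best response is (High, High); neither player gains by switching there.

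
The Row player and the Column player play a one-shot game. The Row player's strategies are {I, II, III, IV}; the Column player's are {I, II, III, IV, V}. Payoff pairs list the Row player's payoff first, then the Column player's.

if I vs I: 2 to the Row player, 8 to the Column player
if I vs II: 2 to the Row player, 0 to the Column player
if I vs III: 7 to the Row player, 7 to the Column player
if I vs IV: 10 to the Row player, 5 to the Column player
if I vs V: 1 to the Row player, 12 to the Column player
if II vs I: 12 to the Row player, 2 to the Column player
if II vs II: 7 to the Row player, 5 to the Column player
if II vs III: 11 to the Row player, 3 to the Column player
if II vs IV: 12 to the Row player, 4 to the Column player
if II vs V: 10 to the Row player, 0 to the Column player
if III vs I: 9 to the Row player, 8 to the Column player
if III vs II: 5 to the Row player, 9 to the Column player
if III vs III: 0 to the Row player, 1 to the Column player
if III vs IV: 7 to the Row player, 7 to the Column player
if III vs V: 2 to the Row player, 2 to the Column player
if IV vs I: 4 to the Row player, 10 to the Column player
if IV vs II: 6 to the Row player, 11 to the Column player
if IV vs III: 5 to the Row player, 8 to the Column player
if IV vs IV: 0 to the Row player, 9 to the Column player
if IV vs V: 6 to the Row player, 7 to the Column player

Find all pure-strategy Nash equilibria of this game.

Find each player's best response to every opponent strategy; NE are the intersections.
The Row player's best responses — vs I: II (payoff 12); vs II: II (payoff 7); vs III: II (payoff 11); vs IV: II (payoff 12); vs V: II (payoff 10).
The Column player's best responses — vs I: V (payoff 12); vs II: II (payoff 5); vs III: II (payoff 9); vs IV: II (payoff 11).
The only mutual best response is (II, II); neither player gains by switching there.

(II, II)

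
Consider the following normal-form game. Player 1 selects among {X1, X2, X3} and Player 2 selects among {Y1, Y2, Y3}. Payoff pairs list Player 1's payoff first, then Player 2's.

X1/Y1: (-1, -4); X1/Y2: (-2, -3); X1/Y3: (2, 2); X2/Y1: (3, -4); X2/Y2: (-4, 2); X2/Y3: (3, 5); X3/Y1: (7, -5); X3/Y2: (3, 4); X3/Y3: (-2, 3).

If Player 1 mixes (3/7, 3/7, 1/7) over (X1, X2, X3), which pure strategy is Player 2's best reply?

Y3

Compute Player 2's expected payoff from each pure strategy against the given mix.
Y1: (3/7)·(-4) + (3/7)·(-4) + (1/7)·(-5) = -29/7
Y2: (3/7)·(-3) + (3/7)·2 + (1/7)·4 = 1/7
Y3: (3/7)·2 + (3/7)·5 + (1/7)·3 = 24/7
Highest expected payoff is 24/7, from Y3.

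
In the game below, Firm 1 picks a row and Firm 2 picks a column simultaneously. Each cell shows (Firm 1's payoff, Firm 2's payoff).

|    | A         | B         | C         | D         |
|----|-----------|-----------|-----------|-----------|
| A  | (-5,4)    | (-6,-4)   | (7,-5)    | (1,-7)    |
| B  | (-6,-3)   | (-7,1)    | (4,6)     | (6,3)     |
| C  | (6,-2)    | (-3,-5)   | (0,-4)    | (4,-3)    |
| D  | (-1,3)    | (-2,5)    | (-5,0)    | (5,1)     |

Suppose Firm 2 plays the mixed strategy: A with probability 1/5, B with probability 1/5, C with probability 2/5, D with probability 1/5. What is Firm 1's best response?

Firm 1's best reply maximizes expected payoff against the mix.
A: (1/5)·(-5) + (1/5)·(-6) + (2/5)·7 + (1/5)·1 = 4/5
B: (1/5)·(-6) + (1/5)·(-7) + (2/5)·4 + (1/5)·6 = 1/5
C: (1/5)·6 + (1/5)·(-3) + (2/5)·0 + (1/5)·4 = 7/5
D: (1/5)·(-1) + (1/5)·(-2) + (2/5)·(-5) + (1/5)·5 = -8/5
Highest expected payoff is 7/5, from C.

C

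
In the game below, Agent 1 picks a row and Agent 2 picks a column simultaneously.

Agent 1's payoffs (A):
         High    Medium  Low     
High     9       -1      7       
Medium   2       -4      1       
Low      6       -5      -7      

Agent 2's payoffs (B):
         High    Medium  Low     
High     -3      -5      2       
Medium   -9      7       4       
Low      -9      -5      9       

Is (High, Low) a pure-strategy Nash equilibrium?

Holding Agent 2 at Low: Agent 1 gets 7 from High, versus 1 from Medium, -7 from Low. No profitable deviation for Agent 1.
Holding Agent 1 at High: Agent 2 gets 2 from Low, versus -3 from High, -5 from Medium. No profitable deviation for Agent 2 either.

Yes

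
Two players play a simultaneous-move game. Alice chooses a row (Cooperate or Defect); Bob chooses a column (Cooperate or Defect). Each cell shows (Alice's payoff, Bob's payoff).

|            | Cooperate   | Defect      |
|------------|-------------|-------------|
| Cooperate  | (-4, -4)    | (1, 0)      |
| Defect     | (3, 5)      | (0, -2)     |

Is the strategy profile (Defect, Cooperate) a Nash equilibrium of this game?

Holding Bob at Cooperate: Alice gets 3 from Defect, versus -4 from Cooperate. No profitable deviation for Alice.
Holding Alice at Defect: Bob gets 5 from Cooperate, versus -2 from Defect. No profitable deviation for Bob either.

Yes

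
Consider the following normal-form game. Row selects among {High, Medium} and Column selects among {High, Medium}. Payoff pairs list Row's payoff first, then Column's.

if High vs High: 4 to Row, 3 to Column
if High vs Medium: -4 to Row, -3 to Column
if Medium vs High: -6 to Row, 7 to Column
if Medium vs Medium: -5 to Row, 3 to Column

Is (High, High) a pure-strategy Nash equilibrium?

Yes

Holding Column at High: Row gets 4 from High, versus -6 from Medium. No profitable deviation for Row.
Holding Row at High: Column gets 3 from High, versus -3 from Medium. No profitable deviation for Column either.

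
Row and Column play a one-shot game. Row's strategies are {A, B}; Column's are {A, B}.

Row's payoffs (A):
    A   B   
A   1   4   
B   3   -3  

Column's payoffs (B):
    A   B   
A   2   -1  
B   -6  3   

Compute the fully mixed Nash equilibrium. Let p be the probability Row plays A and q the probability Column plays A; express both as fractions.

p = 3/4, q = 7/9

Each player's mixing probability is pinned down by making the *other* player indifferent.
Column indifferent between A and B: p·2 + (1−p)·(-6) = p·(-1) + (1−p)·3 ⟹ (-6) + 8p = 3 + (-4)p ⟹ p = 3/4.
Row indifferent between A and B: q·1 + (1−q)·4 = q·3 + (1−q)·(-3) ⟹ 4 + (-3)q = (-3) + 6q ⟹ q = 7/9.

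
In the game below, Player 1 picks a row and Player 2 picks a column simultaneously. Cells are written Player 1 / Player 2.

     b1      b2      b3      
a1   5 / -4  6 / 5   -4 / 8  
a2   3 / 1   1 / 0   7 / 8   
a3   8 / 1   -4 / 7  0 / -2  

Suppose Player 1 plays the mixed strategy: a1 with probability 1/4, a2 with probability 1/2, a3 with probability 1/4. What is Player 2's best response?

Compute Player 2's expected payoff from each pure strategy against the given mix.
b1: (1/4)·(-4) + (1/2)·1 + (1/4)·1 = -1/4
b2: (1/4)·5 + (1/2)·0 + (1/4)·7 = 3
b3: (1/4)·8 + (1/2)·8 + (1/4)·(-2) = 11/2
Highest expected payoff is 11/2, from b3.

b3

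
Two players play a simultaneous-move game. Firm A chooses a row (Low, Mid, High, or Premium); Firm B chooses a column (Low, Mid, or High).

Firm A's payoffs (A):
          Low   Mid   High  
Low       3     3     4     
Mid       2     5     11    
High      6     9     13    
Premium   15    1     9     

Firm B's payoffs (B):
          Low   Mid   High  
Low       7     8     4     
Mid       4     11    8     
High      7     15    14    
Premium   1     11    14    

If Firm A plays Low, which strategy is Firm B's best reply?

With Firm A fixed at Low, Firm B's payoffs are: Low → 7, Mid → 8, High → 4.
The maximum is 8, achieved by Mid.

Mid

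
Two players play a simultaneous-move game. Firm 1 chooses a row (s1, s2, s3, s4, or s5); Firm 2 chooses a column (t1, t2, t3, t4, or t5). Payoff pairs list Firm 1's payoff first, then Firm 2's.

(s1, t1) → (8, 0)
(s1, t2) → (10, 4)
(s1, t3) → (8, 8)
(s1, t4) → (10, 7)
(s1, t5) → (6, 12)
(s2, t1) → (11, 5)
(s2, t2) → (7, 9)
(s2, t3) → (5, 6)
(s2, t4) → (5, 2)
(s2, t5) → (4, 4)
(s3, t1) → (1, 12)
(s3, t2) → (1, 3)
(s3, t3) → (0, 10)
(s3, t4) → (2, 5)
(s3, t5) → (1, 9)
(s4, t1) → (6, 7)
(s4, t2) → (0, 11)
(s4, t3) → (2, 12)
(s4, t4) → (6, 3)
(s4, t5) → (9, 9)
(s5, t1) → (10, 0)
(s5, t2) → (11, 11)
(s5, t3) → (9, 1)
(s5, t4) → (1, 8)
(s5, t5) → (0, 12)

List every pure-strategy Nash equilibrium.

Check mutual best responses: a cell is a NE iff neither player can gain by unilaterally deviating.
Firm 1's best responses — vs t1: s2 (payoff 11); vs t2: s5 (payoff 11); vs t3: s5 (payoff 9); vs t4: s1 (payoff 10); vs t5: s4 (payoff 9).
Firm 2's best responses — vs s1: t5 (payoff 12); vs s2: t2 (payoff 9); vs s3: t1 (payoff 12); vs s4: t3 (payoff 12); vs s5: t5 (payoff 12).
No cell has both players best-responding. For instance, Firm 1's best reply to t3 is s5, but against s5 Firm 2 prefers t5 over t3.

None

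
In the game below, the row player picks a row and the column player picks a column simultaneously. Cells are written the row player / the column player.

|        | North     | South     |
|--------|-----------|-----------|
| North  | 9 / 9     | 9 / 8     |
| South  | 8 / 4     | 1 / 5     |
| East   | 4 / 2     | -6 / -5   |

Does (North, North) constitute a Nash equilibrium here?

Yes

Holding the column player at North: the row player gets 9 from North, versus 8 from South, 4 from East. No profitable deviation for the row player.
Holding the row player at North: the column player gets 9 from North, versus 8 from South. No profitable deviation for the column player either.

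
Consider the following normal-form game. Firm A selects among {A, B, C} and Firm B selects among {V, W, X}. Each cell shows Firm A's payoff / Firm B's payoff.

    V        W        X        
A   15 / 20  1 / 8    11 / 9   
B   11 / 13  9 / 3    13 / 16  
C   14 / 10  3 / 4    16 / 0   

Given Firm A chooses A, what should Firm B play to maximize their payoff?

With Firm A fixed at A, Firm B's payoffs are: V → 20, W → 8, X → 9.
The maximum is 20, achieved by V.

V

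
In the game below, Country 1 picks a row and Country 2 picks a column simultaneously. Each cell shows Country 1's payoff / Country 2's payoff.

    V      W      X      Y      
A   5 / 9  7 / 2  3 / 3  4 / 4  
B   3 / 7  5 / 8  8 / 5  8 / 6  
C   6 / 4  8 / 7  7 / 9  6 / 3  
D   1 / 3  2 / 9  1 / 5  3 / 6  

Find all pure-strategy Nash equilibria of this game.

Check mutual best responses: a cell is a NE iff neither player can gain by unilaterally deviating.
Country 1's best responses — vs V: C (payoff 6); vs W: C (payoff 8); vs X: B (payoff 8); vs Y: B (payoff 8).
Country 2's best responses — vs A: V (payoff 9); vs B: W (payoff 8); vs C: X (payoff 9); vs D: W (payoff 9).
No cell has both players best-responding. For instance, Country 1's best reply to V is C, but against C Country 2 prefers X over V.

There is no pure-strategy Nash equilibrium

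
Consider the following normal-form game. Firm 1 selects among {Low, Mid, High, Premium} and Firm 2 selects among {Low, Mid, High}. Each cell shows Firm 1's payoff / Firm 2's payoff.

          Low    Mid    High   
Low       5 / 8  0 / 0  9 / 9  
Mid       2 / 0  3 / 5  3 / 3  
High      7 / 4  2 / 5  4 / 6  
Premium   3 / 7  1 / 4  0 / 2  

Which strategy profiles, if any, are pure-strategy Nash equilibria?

Check mutual best responses: a cell is a NE iff neither player can gain by unilaterally deviating.
Firm 1's best responses — vs Low: High (payoff 7); vs Mid: Mid (payoff 3); vs High: Low (payoff 9).
Firm 2's best responses — vs Low: High (payoff 9); vs Mid: Mid (payoff 5); vs High: High (payoff 6); vs Premium: Low (payoff 7).
Mutual best responses occur at (Low, High) and (Mid, Mid); at each, neither player gains by switching.

(Low, High) and (Mid, Mid)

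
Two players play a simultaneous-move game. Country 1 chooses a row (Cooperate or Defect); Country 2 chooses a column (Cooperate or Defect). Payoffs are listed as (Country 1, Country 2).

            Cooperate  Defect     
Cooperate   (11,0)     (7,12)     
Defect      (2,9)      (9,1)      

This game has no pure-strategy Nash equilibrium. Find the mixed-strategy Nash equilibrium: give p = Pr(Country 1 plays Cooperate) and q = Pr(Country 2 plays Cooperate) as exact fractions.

p = 2/5, q = 2/11

Each player's mixing probability is pinned down by making the *other* player indifferent.
Country 2 indifferent between Cooperate and Defect: p·0 + (1−p)·9 = p·12 + (1−p)·1 ⟹ 9 + (-9)p = 1 + 11p ⟹ p = 2/5.
Country 1 indifferent between Cooperate and Defect: q·11 + (1−q)·7 = q·2 + (1−q)·9 ⟹ 7 + 4q = 9 + (-7)q ⟹ q = 2/11.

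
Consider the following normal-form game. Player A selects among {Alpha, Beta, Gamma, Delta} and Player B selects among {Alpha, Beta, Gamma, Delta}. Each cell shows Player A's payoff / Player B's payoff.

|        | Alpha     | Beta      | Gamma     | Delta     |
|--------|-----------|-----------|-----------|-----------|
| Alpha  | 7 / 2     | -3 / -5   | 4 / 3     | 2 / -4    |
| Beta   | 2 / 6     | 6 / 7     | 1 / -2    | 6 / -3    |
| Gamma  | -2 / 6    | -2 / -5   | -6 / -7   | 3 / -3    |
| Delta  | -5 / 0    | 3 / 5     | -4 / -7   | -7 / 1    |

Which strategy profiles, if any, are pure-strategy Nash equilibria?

(Alpha, Gamma) and (Beta, Beta)

Find each player's best response to every opponent strategy; NE are the intersections.
Player A's best responses — vs Alpha: Alpha (payoff 7); vs Beta: Beta (payoff 6); vs Gamma: Alpha (payoff 4); vs Delta: Beta (payoff 6).
Player B's best responses — vs Alpha: Gamma (payoff 3); vs Beta: Beta (payoff 7); vs Gamma: Alpha (payoff 6); vs Delta: Beta (payoff 5).
Mutual best responses occur at (Alpha, Gamma) and (Beta, Beta); at each, neither player gains by switching.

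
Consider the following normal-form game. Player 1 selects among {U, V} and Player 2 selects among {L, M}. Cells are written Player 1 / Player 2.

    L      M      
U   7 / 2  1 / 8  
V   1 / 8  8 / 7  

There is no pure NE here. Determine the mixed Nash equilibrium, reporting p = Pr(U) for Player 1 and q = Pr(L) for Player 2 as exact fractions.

Each player's mixing probability is pinned down by making the *other* player indifferent.
Player 2 indifferent between L and M: p·2 + (1−p)·8 = p·8 + (1−p)·7 ⟹ 8 + (-6)p = 7 + 1p ⟹ p = 1/7.
Player 1 indifferent between U and V: q·7 + (1−q)·1 = q·1 + (1−q)·8 ⟹ 1 + 6q = 8 + (-7)q ⟹ q = 7/13.

p = 1/7, q = 7/13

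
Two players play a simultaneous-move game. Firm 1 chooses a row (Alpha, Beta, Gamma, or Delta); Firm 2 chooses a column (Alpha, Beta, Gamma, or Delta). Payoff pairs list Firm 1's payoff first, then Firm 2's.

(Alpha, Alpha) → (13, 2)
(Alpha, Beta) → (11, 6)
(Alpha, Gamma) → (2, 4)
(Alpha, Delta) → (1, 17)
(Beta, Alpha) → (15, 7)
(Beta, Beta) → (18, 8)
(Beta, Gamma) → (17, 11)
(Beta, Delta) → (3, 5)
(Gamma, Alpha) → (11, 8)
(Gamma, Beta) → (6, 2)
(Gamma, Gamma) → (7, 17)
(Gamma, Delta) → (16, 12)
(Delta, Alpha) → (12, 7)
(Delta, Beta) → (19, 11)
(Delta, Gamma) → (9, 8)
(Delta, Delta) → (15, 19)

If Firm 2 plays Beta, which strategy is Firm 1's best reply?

Delta

With Firm 2 fixed at Beta, Firm 1's payoffs are: Alpha → 11, Beta → 18, Gamma → 6, Delta → 19.
The maximum is 19, achieved by Delta.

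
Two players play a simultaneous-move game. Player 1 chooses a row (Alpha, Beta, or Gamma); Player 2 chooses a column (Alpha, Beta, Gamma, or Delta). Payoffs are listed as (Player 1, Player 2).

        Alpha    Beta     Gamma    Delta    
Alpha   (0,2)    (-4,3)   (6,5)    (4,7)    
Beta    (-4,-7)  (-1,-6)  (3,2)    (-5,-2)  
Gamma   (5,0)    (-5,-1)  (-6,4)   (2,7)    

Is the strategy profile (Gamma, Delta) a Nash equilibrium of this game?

No

Holding Player 2 at Delta: Player 1 gets 2 from Gamma but could get 4 by switching to Alpha. Player 1 has a profitable deviation.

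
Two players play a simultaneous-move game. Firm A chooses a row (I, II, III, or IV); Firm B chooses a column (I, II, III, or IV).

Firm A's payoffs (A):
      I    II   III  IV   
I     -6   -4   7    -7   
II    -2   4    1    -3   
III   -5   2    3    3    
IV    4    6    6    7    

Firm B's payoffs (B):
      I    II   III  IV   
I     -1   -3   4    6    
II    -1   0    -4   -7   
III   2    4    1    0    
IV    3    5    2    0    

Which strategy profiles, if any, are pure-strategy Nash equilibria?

(IV, II)

Find each player's best response to every opponent strategy; NE are the intersections.
Firm A's best responses — vs I: IV (payoff 4); vs II: IV (payoff 6); vs III: I (payoff 7); vs IV: IV (payoff 7).
Firm B's best responses — vs I: IV (payoff 6); vs II: II (payoff 0); vs III: II (payoff 4); vs IV: II (payoff 5).
The only mutual best response is (IV, II); neither player gains by switching there.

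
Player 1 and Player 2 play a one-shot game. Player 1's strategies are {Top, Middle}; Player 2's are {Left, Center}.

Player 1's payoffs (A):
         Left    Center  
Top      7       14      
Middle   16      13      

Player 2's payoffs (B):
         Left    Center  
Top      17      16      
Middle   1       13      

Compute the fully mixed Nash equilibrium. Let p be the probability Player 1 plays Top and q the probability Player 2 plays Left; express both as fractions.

p = 12/13, q = 1/10

Each player's mixing probability is pinned down by making the *other* player indifferent.
Player 2 indifferent between Left and Center: p·17 + (1−p)·1 = p·16 + (1−p)·13 ⟹ 1 + 16p = 13 + 3p ⟹ p = 12/13.
Player 1 indifferent between Top and Middle: q·7 + (1−q)·14 = q·16 + (1−q)·13 ⟹ 14 + (-7)q = 13 + 3q ⟹ q = 1/10.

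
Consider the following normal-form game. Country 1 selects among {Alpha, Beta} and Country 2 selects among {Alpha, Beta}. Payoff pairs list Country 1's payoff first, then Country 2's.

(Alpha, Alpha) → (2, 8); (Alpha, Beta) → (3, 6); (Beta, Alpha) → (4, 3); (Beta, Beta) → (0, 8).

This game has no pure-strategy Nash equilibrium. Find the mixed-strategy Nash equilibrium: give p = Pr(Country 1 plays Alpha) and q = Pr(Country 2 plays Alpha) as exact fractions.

p = 5/7, q = 3/5

In a mixed NE each player is indifferent between their pure strategies, so the opponent's mix sets the indifference.
Country 2 indifferent between Alpha and Beta: p·8 + (1−p)·3 = p·6 + (1−p)·8 ⟹ 3 + 5p = 8 + (-2)p ⟹ p = 5/7.
Country 1 indifferent between Alpha and Beta: q·2 + (1−q)·3 = q·4 + (1−q)·0 ⟹ 3 + (-1)q = 0 + 4q ⟹ q = 3/5.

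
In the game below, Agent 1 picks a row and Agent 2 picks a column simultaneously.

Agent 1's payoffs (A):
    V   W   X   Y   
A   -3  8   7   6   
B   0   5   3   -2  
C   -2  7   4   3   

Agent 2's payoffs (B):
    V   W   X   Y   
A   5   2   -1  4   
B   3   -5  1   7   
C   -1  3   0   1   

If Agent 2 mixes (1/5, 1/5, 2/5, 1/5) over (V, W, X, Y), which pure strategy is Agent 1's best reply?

Compute Agent 1's expected payoff from each pure strategy against the given mix.
A: (1/5)·(-3) + (1/5)·8 + (2/5)·7 + (1/5)·6 = 5
B: (1/5)·0 + (1/5)·5 + (2/5)·3 + (1/5)·(-2) = 9/5
C: (1/5)·(-2) + (1/5)·7 + (2/5)·4 + (1/5)·3 = 16/5
Highest expected payoff is 5, from A.

A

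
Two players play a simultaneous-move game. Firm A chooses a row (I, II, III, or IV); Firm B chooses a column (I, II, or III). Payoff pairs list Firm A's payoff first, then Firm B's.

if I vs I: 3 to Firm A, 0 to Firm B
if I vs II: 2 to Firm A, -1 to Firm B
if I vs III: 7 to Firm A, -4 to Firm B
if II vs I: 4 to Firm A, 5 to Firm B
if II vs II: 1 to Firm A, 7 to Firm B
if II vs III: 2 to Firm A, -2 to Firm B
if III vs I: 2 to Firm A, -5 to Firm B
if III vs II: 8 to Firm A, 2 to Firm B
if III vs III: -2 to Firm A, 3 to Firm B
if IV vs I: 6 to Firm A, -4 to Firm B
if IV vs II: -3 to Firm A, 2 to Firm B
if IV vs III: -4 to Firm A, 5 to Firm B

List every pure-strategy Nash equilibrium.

Check mutual best responses: a cell is a NE iff neither player can gain by unilaterally deviating.
Firm A's best responses — vs I: IV (payoff 6); vs II: III (payoff 8); vs III: I (payoff 7).
Firm B's best responses — vs I: I (payoff 0); vs II: II (payoff 7); vs III: III (payoff 3); vs IV: III (payoff 5).
No cell has both players best-responding. For instance, Firm A's best reply to II is III, but against III Firm B prefers III over II.

None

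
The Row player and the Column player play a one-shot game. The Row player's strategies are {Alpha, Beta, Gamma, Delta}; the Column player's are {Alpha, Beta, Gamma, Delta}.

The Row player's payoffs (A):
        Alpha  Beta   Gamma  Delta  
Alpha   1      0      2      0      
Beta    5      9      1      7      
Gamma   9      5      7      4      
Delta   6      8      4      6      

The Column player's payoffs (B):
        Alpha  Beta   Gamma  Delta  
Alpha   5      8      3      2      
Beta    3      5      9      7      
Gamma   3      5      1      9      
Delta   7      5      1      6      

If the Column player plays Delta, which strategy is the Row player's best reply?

With the Column player fixed at Delta, the Row player's payoffs are: Alpha → 0, Beta → 7, Gamma → 4, Delta → 6.
The maximum is 7, achieved by Beta.

Beta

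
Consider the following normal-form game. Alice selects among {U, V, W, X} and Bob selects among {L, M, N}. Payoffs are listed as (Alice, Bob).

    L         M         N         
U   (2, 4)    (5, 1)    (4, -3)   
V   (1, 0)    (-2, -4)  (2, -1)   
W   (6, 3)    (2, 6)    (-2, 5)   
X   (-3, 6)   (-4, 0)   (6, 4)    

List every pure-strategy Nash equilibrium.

There is no pure-strategy Nash equilibrium

Find each player's best response to every opponent strategy; NE are the intersections.
Alice's best responses — vs L: W (payoff 6); vs M: U (payoff 5); vs N: X (payoff 6).
Bob's best responses — vs U: L (payoff 4); vs V: L (payoff 0); vs W: M (payoff 6); vs X: L (payoff 6).
No cell has both players best-responding. For instance, Alice's best reply to M is U, but against U Bob prefers L over M.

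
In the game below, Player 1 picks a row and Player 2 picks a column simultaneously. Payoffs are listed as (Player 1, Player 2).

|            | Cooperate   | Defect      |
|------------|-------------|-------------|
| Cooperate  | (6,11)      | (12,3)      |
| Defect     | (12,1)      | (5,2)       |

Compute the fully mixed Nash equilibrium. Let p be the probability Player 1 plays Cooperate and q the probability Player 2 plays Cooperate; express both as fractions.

In a mixed NE each player is indifferent between their pure strategies, so the opponent's mix sets the indifference.
Player 2 indifferent between Cooperate and Defect: p·11 + (1−p)·1 = p·3 + (1−p)·2 ⟹ 1 + 10p = 2 + 1p ⟹ p = 1/9.
Player 1 indifferent between Cooperate and Defect: q·6 + (1−q)·12 = q·12 + (1−q)·5 ⟹ 12 + (-6)q = 5 + 7q ⟹ q = 7/13.

p = 1/9, q = 7/13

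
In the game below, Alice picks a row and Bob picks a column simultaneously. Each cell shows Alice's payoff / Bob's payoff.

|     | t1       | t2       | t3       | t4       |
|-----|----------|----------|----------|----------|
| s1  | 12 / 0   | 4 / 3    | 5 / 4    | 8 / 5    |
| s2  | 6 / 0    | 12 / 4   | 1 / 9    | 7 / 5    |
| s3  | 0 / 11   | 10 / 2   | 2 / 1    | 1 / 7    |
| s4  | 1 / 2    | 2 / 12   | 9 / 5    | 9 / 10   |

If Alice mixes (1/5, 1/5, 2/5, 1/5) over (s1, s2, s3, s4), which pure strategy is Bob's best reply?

t4

Compute Bob's expected payoff from each pure strategy against the given mix.
t1: (1/5)·0 + (1/5)·0 + (2/5)·11 + (1/5)·2 = 24/5
t2: (1/5)·3 + (1/5)·4 + (2/5)·2 + (1/5)·12 = 23/5
t3: (1/5)·4 + (1/5)·9 + (2/5)·1 + (1/5)·5 = 4
t4: (1/5)·5 + (1/5)·5 + (2/5)·7 + (1/5)·10 = 34/5
Highest expected payoff is 34/5, from t4.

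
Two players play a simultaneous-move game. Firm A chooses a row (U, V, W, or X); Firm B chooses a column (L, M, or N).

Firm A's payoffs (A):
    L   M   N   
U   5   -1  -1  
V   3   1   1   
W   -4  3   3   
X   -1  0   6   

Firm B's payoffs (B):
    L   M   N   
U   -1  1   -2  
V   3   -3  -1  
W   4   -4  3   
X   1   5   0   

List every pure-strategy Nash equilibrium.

There is no pure-strategy Nash equilibrium

A profile is a Nash equilibrium when each player is best-responding to the other.
Firm A's best responses — vs L: U (payoff 5); vs M: W (payoff 3); vs N: X (payoff 6).
Firm B's best responses — vs U: M (payoff 1); vs V: L (payoff 3); vs W: L (payoff 4); vs X: M (payoff 5).
No cell has both players best-responding. For instance, Firm A's best reply to M is W, but against W Firm B prefers L over M.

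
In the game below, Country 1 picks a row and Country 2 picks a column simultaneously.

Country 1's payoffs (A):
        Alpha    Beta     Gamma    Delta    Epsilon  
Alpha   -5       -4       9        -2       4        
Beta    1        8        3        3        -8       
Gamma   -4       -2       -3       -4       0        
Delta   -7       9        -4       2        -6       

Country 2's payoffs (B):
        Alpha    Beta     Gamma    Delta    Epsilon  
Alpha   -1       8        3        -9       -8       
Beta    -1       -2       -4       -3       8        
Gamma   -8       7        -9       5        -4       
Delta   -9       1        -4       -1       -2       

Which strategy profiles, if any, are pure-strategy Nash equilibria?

(Delta, Beta)

Check mutual best responses: a cell is a NE iff neither player can gain by unilaterally deviating.
Country 1's best responses — vs Alpha: Beta (payoff 1); vs Beta: Delta (payoff 9); vs Gamma: Alpha (payoff 9); vs Delta: Beta (payoff 3); vs Epsilon: Alpha (payoff 4).
Country 2's best responses — vs Alpha: Beta (payoff 8); vs Beta: Epsilon (payoff 8); vs Gamma: Beta (payoff 7); vs Delta: Beta (payoff 1).
The only mutual best response is (Delta, Beta); neither player gains by switching there.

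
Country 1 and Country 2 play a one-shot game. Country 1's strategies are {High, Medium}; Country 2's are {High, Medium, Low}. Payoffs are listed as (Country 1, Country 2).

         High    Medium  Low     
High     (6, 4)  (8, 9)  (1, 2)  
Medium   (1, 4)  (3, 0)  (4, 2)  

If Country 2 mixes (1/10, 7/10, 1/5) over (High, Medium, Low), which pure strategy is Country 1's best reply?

High

Country 1's best reply maximizes expected payoff against the mix.
High: (1/10)·6 + (7/10)·8 + (1/5)·1 = 32/5
Medium: (1/10)·1 + (7/10)·3 + (1/5)·4 = 3
Highest expected payoff is 32/5, from High.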